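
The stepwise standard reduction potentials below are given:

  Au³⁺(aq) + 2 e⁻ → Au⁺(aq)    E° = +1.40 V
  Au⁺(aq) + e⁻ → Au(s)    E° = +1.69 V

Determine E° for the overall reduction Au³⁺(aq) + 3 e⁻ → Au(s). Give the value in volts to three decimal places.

+1.497 V

Standard free energies of sequential steps add: ΔG°₃ = ΔG°₁ + ΔG°₂, so n₃E°₃ = n₁E°₁ + n₂E°₂.
E°₃ = (2×+1.40 + 1×+1.69) / 3 = (+4.490) / 3 = +1.497 V.
Simply averaging or adding the two E° values would be wrong; the electron-weighted sum is required.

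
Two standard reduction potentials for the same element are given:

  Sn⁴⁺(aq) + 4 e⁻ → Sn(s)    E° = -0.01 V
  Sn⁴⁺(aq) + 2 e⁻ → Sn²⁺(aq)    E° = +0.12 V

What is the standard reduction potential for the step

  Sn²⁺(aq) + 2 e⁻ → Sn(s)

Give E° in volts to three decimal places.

Sequential free energies add, so n₃E°₃ = n₁E°₁ + n₂E°₂.
With n₃ = 4, and the known step contributing 2×(+0.12) V, the unknown satisfies 2·E° = 4×(-0.01) − 2×(+0.12) = -0.280.
E° = -0.280 / 2 = -0.140 V.

-0.140 V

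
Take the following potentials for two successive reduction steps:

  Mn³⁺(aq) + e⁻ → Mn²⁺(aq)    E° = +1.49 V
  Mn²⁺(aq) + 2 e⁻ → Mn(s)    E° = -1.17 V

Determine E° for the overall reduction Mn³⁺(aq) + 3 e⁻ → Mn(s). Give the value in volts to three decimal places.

Standard free energies of sequential steps add: ΔG°₃ = ΔG°₁ + ΔG°₂, so n₃E°₃ = n₁E°₁ + n₂E°₂.
E°₃ = (1×+1.49 + 2×-1.17) / 3 = (-0.850) / 3 = -0.283 V.
E° values themselves are not directly additive — weighting by electron count is essential.

-0.283 V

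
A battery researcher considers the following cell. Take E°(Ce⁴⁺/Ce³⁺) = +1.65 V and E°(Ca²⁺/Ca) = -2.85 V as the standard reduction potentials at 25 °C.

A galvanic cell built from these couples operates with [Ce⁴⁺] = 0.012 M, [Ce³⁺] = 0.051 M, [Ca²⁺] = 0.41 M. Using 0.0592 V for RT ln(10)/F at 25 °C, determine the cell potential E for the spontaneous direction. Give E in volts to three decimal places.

Ce⁴⁺/Ce³⁺ is the cathode (higher E°), Ca²⁺/Ca the anode: E°cell = +1.65 − (-2.85) = +4.50 V, n = 2.
Overall: 2 Ce⁴⁺(aq) + Ca(s) → 2 Ce³⁺(aq) + Ca²⁺(aq)
Q = [Ce³⁺]^2·[Ca²⁺] / ([Ce⁴⁺]^2); log Q = 0.870.
E = E° − (0.0592/n) log Q = +4.50 − (0.0592/2)(0.870) = +4.474 V.

+4.474 V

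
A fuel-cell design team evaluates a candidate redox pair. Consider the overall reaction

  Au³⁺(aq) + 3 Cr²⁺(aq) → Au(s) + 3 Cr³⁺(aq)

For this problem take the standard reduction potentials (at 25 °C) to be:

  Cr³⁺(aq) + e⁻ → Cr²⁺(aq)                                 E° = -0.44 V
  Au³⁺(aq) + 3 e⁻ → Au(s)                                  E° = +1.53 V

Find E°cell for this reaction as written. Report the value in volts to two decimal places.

+1.97 V

The Au³⁺/Au couple has the higher reduction potential, so it is the cathode; Cr³⁺/Cr²⁺ is oxidised at the anode.
E°cell = E°(cathode) − E°(anode) = (+1.53) − (-0.44) = +1.97 V.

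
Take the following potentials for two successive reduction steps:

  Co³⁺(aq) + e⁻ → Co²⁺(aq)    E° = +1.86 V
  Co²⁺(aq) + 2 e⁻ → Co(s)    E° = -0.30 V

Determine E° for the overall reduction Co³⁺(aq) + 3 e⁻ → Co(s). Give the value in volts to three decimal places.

+0.420 V

Adding the free-energy changes (−nFE°) of the two steps gives −n₃FE°₃ = −n₁FE°₁ − n₂FE°₂.
E°₃ = (1×+1.86 + 2×-0.30) / 3 = (+1.260) / 3 = +0.420 V.
Simply averaging or adding the two E° values would be wrong; the electron-weighted sum is required.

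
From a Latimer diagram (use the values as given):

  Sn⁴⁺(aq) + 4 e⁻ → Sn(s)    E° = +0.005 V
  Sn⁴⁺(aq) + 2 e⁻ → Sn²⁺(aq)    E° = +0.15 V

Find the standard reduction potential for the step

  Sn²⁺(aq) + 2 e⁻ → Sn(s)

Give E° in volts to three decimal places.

Sequential free energies add, so n₃E°₃ = n₁E°₁ + n₂E°₂.
With n₃ = 4, and the known step contributing 2×(+0.15) V, the unknown satisfies 2·E° = 4×(+0.005) − 2×(+0.15) = -0.280.
E° = -0.280 / 2 = -0.140 V.

-0.140 V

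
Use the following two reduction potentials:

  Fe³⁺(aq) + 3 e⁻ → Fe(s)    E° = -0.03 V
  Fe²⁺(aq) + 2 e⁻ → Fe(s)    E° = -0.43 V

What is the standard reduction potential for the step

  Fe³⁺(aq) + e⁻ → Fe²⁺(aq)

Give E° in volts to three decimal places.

+0.770 V

Sequential free energies add, so n₃E°₃ = n₁E°₁ + n₂E°₂.
With n₃ = 3, and the known step contributing 2×(-0.43) V, the unknown satisfies 1·E° = 3×(-0.03) − 2×(-0.43) = +0.770.
E° = +0.770 / 1 = +0.770 V.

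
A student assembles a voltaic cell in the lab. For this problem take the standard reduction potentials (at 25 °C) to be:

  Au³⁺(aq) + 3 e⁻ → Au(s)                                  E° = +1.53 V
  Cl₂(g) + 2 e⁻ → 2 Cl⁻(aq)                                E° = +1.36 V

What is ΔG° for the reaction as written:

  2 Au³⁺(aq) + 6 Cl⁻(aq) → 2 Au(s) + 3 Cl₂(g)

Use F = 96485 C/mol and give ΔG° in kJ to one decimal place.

-98.4 kJ

As written, Au³⁺/Au is reduced (cathode) and Cl₂/Cl⁻ is oxidised (anode), so E°cell = (+1.53) − (+1.36) = +0.17 V.
Balancing electrons gives n = 6.
ΔG° = −nFE° = −(6)(96485)(+0.17) = -98,415 J = -98.4 kJ.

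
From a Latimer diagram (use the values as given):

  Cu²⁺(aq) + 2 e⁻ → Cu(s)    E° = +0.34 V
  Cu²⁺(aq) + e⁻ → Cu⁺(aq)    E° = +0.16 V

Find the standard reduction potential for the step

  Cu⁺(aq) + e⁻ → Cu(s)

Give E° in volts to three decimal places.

Sequential free energies add, so n₃E°₃ = n₁E°₁ + n₂E°₂.
With n₃ = 2, and the known step contributing 1×(+0.16) V, the unknown satisfies 1·E° = 2×(+0.34) − 1×(+0.16) = +0.520.
E° = +0.520 / 1 = +0.520 V.

+0.520 V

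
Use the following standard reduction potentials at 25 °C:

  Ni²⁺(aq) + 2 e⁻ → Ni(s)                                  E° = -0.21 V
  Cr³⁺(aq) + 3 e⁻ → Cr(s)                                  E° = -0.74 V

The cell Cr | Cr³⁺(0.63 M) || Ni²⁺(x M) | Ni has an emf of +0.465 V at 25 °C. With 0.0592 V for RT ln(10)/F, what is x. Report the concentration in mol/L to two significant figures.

0.0047 M

Ni²⁺/Ni is the cathode, Cr³⁺/Cr the anode: E°cell = +0.53 V, n = 6.
Overall reaction: 3 Ni²⁺(aq) + 2 Cr(s) → 3 Ni(s) + 2 Cr³⁺(aq); Q = [Cr³⁺]^2/[Ni²⁺]^3.
From E = E° − (0.0592/n) log Q: log Q = (E° − E)·n/0.0592 = (+0.53 − (+0.465))·6/0.0592 = 6.5878.
So 3·log[Ni²⁺] = 2·log(0.63) − log Q = -0.4013 − (6.5878) = -6.9891; log[Ni²⁺] = -6.9891 / 3 = -2.3297; [Ni²⁺] = 10^(-2.3297) ≈ 0.0047 M.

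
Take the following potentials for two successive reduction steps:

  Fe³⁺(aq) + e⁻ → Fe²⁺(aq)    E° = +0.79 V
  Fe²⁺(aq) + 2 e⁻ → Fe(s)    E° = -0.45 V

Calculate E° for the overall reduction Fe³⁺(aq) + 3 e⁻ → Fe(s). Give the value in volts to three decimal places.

-0.037 V

Since ΔG° = −nFE° is additive over sequential reductions, n₃E°₃ = n₁E°₁ + n₂E°₂.
E°₃ = (1×+0.79 + 2×-0.45) / 3 = (-0.110) / 3 = -0.037 V.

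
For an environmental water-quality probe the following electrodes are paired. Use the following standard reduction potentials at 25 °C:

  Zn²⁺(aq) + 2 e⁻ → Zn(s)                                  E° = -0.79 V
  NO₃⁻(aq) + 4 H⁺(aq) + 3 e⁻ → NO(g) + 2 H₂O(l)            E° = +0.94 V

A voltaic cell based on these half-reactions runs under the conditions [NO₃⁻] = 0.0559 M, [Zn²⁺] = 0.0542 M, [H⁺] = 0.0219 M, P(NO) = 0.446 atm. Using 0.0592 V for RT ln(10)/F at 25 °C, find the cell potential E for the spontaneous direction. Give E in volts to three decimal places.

+1.619 V

NO₃⁻/NO is the cathode (higher E°), Zn²⁺/Zn the anode: E°cell = +0.94 − (-0.79) = +1.73 V, n = 6.
Overall: 2 NO₃⁻(aq) + 8 H⁺(aq) + 3 Zn(s) → 2 NO(g) + 4 H₂O(l) + 3 Zn²⁺(aq)
Q = P(NO)^2·[Zn²⁺]^3 / ([NO₃⁻]^2·[H⁺]^8); log Q = 11.282.
E = E° − (0.0592/n) log Q = +1.73 − (0.0592/6)(11.282) = +1.619 V.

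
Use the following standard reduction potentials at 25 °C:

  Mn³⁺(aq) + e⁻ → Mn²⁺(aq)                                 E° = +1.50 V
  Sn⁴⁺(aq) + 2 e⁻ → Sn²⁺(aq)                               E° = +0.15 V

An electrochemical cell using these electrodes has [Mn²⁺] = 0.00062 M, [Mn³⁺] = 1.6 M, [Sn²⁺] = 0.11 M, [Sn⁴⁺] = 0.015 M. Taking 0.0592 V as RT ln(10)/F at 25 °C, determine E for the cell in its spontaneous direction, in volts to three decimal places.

+1.578 V

Mn³⁺/Mn²⁺ is the cathode (higher E°), Sn⁴⁺/Sn²⁺ the anode: E°cell = +1.50 − (+0.15) = +1.35 V, n = 2.
Overall: 2 Mn³⁺(aq) + Sn²⁺(aq) → 2 Mn²⁺(aq) + Sn⁴⁺(aq)
Q = [Mn²⁺]^2·[Sn⁴⁺] / ([Mn³⁺]^2·[Sn²⁺]); log Q = -7.689.
E = E° − (0.0592/n) log Q = +1.35 − (0.0592/2)(-7.689) = +1.578 V.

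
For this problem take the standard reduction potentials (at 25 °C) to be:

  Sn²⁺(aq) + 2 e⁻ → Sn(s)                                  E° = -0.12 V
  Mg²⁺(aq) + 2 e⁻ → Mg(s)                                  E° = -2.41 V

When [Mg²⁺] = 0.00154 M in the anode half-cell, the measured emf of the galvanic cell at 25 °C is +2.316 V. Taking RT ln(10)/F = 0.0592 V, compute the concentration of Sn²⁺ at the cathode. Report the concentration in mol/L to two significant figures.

Sn²⁺/Sn is the cathode, Mg²⁺/Mg the anode: E°cell = +2.29 V, n = 2.
Overall reaction: Sn²⁺(aq) + Mg(s) → Sn(s) + Mg²⁺(aq); Q = [Mg²⁺]^1/[Sn²⁺]^1.
From E = E° − (0.0592/n) log Q: log Q = (E° − E)·n/0.0592 = (+2.29 − (+2.316))·2/0.0592 = -0.8784.
So 1·log[Sn²⁺] = 1·log(0.00154) − log Q = -2.8125 − (-0.8784) = -1.9341; [Sn²⁺] = 10^(-1.9341) ≈ 0.012 M.

0.012 M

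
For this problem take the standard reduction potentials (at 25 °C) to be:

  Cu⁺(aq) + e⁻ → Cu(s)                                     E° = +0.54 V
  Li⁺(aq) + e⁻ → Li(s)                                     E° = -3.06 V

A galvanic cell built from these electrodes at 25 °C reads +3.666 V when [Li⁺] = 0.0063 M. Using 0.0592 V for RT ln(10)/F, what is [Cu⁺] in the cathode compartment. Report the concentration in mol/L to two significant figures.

0.082 M

Cu⁺/Cu is the cathode, Li⁺/Li the anode: E°cell = +3.60 V, n = 1.
Overall reaction: Cu⁺(aq) + Li(s) → Cu(s) + Li⁺(aq); Q = [Li⁺]^1/[Cu⁺]^1.
From E = E° − (0.0592/n) log Q: log Q = (E° − E)·n/0.0592 = (+3.60 − (+3.666))·1/0.0592 = -1.1149.
So 1·log[Cu⁺] = 1·log(0.0063) − log Q = -2.2007 − (-1.1149) = -1.0858; [Cu⁺] = 10^(-1.0858) ≈ 0.082 M.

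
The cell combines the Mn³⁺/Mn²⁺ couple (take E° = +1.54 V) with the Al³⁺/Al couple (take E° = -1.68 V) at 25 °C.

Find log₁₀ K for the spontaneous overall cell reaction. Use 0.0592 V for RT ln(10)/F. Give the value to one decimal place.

Cathode: Mn³⁺/Mn²⁺; anode: Al³⁺/Al. E°cell = +3.22 V, n = 3.
log K = nE°cell / 0.0592 = (3)(+3.22) / 0.0592 = 163.2.

163.2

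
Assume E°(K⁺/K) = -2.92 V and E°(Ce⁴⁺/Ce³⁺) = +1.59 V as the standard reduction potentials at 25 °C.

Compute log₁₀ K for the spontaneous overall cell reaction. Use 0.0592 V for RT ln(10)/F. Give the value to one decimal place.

76.2

Cathode: Ce⁴⁺/Ce³⁺; anode: K⁺/K. E°cell = +4.51 V, n = 1.
log K = nE°cell / 0.0592 = (1)(+4.51) / 0.0592 = 76.2.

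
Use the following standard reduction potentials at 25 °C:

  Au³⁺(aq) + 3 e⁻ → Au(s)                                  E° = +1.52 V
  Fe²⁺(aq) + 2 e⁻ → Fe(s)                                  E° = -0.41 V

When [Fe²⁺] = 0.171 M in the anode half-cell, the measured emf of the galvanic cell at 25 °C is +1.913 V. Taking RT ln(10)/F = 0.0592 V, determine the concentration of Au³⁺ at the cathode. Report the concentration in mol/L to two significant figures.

0.0097 M

Au³⁺/Au is the cathode, Fe²⁺/Fe the anode: E°cell = +1.93 V, n = 6.
Overall reaction: 2 Au³⁺(aq) + 3 Fe(s) → 2 Au(s) + 3 Fe²⁺(aq); Q = [Fe²⁺]^3/[Au³⁺]^2.
From E = E° − (0.0592/n) log Q: log Q = (E° − E)·n/0.0592 = (+1.93 − (+1.913))·6/0.0592 = 1.7230.
So 2·log[Au³⁺] = 3·log(0.171) − log Q = -2.3010 − (1.7230) = -4.0240; log[Au³⁺] = -4.0240 / 2 = -2.0120; [Au³⁺] = 10^(-2.0120) ≈ 0.0097 M.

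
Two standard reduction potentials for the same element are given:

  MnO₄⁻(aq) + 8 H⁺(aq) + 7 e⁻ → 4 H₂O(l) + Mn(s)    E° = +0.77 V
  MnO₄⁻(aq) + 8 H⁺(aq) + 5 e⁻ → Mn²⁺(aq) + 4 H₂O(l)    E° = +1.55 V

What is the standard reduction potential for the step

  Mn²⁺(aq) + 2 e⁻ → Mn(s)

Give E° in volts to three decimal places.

-1.180 V

Sequential free energies add, so n₃E°₃ = n₁E°₁ + n₂E°₂.
With n₃ = 7, and the known step contributing 5×(+1.55) V, the unknown satisfies 2·E° = 7×(+0.77) − 5×(+1.55) = -2.360.
E° = -2.360 / 2 = -1.180 V.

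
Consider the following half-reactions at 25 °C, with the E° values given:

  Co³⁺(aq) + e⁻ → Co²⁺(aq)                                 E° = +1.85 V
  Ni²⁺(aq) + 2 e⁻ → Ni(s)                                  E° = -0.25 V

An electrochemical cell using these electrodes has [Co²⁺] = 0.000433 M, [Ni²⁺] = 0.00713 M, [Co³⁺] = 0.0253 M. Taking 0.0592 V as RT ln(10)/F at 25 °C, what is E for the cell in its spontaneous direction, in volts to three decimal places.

Co³⁺/Co²⁺ is the cathode (higher E°), Ni²⁺/Ni the anode: E°cell = +1.85 − (-0.25) = +2.10 V, n = 2.
Overall: 2 Co³⁺(aq) + Ni(s) → 2 Co²⁺(aq) + Ni²⁺(aq)
Q = [Co²⁺]^2·[Ni²⁺] / ([Co³⁺]^2); log Q = -5.680.
E = E° − (0.0592/n) log Q = +2.10 − (0.0592/2)(-5.680) = +2.268 V.

+2.268 V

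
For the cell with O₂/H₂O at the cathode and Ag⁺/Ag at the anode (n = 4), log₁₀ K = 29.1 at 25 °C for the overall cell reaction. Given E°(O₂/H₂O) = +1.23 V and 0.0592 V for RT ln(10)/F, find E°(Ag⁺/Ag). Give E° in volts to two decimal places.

E°cell = (0.0592/n)·log K = (0.0592/4)(29.1) = +0.431 V.
Since O₂/H₂O is the cathode and Ag⁺/Ag the anode, E°cell = E°(O₂/H₂O) − E°(Ag⁺/Ag).
So E°(Ag⁺/Ag) = E°(O₂/H₂O) − E°cell = (+1.23) − (+0.431) = +0.80 V.

+0.80 V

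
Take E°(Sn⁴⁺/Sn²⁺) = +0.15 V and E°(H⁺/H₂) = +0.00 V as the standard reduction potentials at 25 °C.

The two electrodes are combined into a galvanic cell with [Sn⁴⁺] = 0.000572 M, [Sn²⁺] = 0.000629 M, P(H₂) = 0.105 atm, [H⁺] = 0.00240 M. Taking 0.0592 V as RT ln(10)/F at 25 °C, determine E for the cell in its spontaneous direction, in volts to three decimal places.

Sn⁴⁺/Sn²⁺ is the cathode (higher E°), H⁺/H₂ the anode: E°cell = +0.15 − (+0.00) = +0.15 V, n = 2.
Overall: Sn⁴⁺(aq) + H₂(g) → Sn²⁺(aq) + 2 H⁺(aq)
Q = [Sn²⁺]·[H⁺]^2 / ([Sn⁴⁺]·P(H₂)); log Q = -4.220.
E = E° − (0.0592/n) log Q = +0.15 − (0.0592/2)(-4.220) = +0.275 V.

+0.275 V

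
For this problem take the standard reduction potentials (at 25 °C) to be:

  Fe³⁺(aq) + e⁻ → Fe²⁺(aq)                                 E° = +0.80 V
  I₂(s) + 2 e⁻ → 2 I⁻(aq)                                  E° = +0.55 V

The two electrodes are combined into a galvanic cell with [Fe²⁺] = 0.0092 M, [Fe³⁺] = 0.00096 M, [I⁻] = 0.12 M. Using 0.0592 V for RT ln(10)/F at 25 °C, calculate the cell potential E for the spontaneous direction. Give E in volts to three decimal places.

+0.137 V

Fe³⁺/Fe²⁺ is the cathode (higher E°), I₂/I⁻ the anode: E°cell = +0.80 − (+0.55) = +0.25 V, n = 2.
Overall: 2 Fe³⁺(aq) + 2 I⁻(aq) → 2 Fe²⁺(aq) + I₂(s)
Q = [Fe²⁺]^2 / ([Fe³⁺]^2·[I⁻]^2); log Q = 3.805.
E = E° − (0.0592/n) log Q = +0.25 − (0.0592/2)(3.805) = +0.137 V.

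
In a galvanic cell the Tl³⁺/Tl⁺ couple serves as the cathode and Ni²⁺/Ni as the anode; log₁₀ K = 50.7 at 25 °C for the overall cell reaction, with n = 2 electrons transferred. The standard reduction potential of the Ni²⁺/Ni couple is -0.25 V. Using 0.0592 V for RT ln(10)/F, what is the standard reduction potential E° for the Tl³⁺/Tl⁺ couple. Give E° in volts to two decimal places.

E°cell = (0.0592/n)·log K = (0.0592/2)(50.7) = +1.501 V.
Since Tl³⁺/Tl⁺ is the cathode and Ni²⁺/Ni the anode, E°cell = E°(Tl³⁺/Tl⁺) − E°(Ni²⁺/Ni).
So E°(Tl³⁺/Tl⁺) = E°cell + E°(Ni²⁺/Ni) = +1.501 + (-0.25) = +1.25 V.

+1.25 V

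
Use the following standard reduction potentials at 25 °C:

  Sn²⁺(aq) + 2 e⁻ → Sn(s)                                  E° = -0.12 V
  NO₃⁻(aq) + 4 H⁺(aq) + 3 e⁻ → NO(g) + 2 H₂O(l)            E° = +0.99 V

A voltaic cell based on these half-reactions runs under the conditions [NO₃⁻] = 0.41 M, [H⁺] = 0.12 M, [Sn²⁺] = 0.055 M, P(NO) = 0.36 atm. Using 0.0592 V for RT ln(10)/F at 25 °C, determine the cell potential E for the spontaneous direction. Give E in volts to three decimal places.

NO₃⁻/NO is the cathode (higher E°), Sn²⁺/Sn the anode: E°cell = +0.99 − (-0.12) = +1.11 V, n = 6.
Overall: 2 NO₃⁻(aq) + 8 H⁺(aq) + 3 Sn(s) → 2 NO(g) + 4 H₂O(l) + 3 Sn²⁺(aq)
Q = P(NO)^2·[Sn²⁺]^3 / ([NO₃⁻]^2·[H⁺]^8); log Q = 3.475.
E = E° − (0.0592/n) log Q = +1.11 − (0.0592/6)(3.475) = +1.076 V.

+1.076 V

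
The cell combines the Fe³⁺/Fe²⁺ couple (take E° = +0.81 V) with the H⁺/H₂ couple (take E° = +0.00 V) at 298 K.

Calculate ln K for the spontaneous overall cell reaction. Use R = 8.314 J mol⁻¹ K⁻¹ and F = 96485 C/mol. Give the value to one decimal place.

Cathode: Fe³⁺/Fe²⁺; anode: H⁺/H₂. E°cell = (+0.81) − (+0.00) = +0.81 V, with n = 2.
ΔG° = −nFE° = −RT ln K, so ln K = nFE°/(RT) = (2)(96485)(+0.81) / ((8.314)(298)) = 63.088.

63.1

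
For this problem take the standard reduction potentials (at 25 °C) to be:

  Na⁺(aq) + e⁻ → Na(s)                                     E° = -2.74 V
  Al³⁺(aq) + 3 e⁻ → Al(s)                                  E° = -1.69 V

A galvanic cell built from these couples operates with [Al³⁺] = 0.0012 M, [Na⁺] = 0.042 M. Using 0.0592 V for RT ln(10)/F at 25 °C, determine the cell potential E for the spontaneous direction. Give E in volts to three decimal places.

+1.074 V

Al³⁺/Al is the cathode (higher E°), Na⁺/Na the anode: E°cell = -1.69 − (-2.74) = +1.05 V, n = 3.
Overall: Al³⁺(aq) + 3 Na(s) → Al(s) + 3 Na⁺(aq)
Q = [Na⁺]^3 / ([Al³⁺]); log Q = -1.209.
E = E° − (0.0592/n) log Q = +1.05 − (0.0592/3)(-1.209) = +1.074 V.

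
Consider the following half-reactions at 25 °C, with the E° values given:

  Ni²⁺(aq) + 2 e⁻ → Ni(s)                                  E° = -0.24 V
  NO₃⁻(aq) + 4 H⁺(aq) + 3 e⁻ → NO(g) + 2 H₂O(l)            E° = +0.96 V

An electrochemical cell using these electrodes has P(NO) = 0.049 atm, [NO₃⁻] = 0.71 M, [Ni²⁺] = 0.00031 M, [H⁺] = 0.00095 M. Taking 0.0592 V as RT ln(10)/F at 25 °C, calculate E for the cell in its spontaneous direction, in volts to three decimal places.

+1.088 V

NO₃⁻/NO is the cathode (higher E°), Ni²⁺/Ni the anode: E°cell = +0.96 − (-0.24) = +1.20 V, n = 6.
Overall: 2 NO₃⁻(aq) + 8 H⁺(aq) + 3 Ni(s) → 2 NO(g) + 4 H₂O(l) + 3 Ni²⁺(aq)
Q = P(NO)^2·[Ni²⁺]^3 / ([NO₃⁻]^2·[H⁺]^8); log Q = 11.330.
E = E° − (0.0592/n) log Q = +1.20 − (0.0592/6)(11.330) = +1.088 V.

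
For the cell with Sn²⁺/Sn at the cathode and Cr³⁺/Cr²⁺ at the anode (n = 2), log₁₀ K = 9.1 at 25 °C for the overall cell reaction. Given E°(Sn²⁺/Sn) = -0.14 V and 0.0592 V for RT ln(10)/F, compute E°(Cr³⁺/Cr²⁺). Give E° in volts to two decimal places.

E°cell = (0.0592/n)·log K = (0.0592/2)(9.1) = +0.269 V.
Since Sn²⁺/Sn is the cathode and Cr³⁺/Cr²⁺ the anode, E°cell = E°(Sn²⁺/Sn) − E°(Cr³⁺/Cr²⁺).
So E°(Cr³⁺/Cr²⁺) = E°(Sn²⁺/Sn) − E°cell = (-0.14) − (+0.269) = -0.41 V.

-0.41 V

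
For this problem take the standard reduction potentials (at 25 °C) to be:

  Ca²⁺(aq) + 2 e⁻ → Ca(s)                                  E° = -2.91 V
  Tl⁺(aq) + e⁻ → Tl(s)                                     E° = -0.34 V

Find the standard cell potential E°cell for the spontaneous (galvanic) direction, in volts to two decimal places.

The Tl⁺/Tl couple has the higher reduction potential, so it is the cathode; Ca²⁺/Ca is oxidised at the anode.
E°cell = E°(cathode) − E°(anode) = (-0.34) − (-2.91) = +2.57 V.

+2.57 V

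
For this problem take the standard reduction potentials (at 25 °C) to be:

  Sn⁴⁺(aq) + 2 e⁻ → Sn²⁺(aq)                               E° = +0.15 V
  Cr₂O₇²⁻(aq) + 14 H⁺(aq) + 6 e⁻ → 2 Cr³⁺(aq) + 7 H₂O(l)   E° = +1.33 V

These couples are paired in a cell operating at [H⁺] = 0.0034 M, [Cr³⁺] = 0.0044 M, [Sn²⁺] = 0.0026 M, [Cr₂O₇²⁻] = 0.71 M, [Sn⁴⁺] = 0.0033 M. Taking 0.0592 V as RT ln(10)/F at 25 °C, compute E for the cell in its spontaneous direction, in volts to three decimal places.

+0.881 V

Cr₂O₇²⁻/Cr³⁺ is the cathode (higher E°), Sn⁴⁺/Sn²⁺ the anode: E°cell = +1.33 − (+0.15) = +1.18 V, n = 6.
Overall: Cr₂O₇²⁻(aq) + 14 H⁺(aq) + 3 Sn²⁺(aq) → 2 Cr³⁺(aq) + 7 H₂O(l) + 3 Sn⁴⁺(aq)
Q = [Cr³⁺]^2·[Sn⁴⁺]^3 / ([Cr₂O₇²⁻]·[H⁺]^14·[Sn²⁺]^3); log Q = 30.306.
E = E° − (0.0592/n) log Q = +1.18 − (0.0592/6)(30.306) = +0.881 V.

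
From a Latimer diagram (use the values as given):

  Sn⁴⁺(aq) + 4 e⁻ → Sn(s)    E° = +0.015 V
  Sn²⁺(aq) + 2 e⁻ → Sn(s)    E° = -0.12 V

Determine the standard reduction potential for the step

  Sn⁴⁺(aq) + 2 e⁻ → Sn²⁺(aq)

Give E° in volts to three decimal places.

+0.150 V

Sequential free energies add, so n₃E°₃ = n₁E°₁ + n₂E°₂.
With n₃ = 4, and the known step contributing 2×(-0.12) V, the unknown satisfies 2·E° = 4×(+0.015) − 2×(-0.12) = +0.300.
E° = +0.300 / 2 = +0.150 V.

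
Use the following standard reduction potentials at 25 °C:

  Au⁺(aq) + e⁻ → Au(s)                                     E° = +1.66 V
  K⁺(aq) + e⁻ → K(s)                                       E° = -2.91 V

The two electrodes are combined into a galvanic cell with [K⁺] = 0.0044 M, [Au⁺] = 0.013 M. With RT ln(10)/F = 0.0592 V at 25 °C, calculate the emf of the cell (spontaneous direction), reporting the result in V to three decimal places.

+4.598 V

Au⁺/Au is the cathode (higher E°), K⁺/K the anode: E°cell = +1.66 − (-2.91) = +4.57 V, n = 1.
Overall: Au⁺(aq) + K(s) → Au(s) + K⁺(aq)
Q = [K⁺] / ([Au⁺]); log Q = -0.470.
E = E° − (0.0592/n) log Q = +4.57 − (0.0592/1)(-0.470) = +4.598 V.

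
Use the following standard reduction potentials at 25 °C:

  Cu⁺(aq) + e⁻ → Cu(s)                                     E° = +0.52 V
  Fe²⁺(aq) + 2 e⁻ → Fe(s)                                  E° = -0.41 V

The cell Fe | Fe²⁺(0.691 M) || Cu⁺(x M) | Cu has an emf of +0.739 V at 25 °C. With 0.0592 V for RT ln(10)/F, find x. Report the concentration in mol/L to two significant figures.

Cu⁺/Cu is the cathode, Fe²⁺/Fe the anode: E°cell = +0.93 V, n = 2.
Overall reaction: 2 Cu⁺(aq) + Fe(s) → 2 Cu(s) + Fe²⁺(aq); Q = [Fe²⁺]^1/[Cu⁺]^2.
From E = E° − (0.0592/n) log Q: log Q = (E° − E)·n/0.0592 = (+0.93 − (+0.739))·2/0.0592 = 6.4527.
So 2·log[Cu⁺] = 1·log(0.691) − log Q = -0.1605 − (6.4527) = -6.6132; log[Cu⁺] = -6.6132 / 2 = -3.3066; [Cu⁺] = 10^(-3.3066) ≈ 0.00049 M.

0.00049 M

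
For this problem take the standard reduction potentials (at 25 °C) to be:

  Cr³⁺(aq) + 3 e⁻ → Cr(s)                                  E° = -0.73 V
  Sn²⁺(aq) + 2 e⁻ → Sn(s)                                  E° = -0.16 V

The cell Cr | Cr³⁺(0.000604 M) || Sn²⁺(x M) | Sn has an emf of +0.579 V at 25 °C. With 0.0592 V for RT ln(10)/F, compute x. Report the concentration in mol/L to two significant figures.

0.014 M

Sn²⁺/Sn is the cathode, Cr³⁺/Cr the anode: E°cell = +0.57 V, n = 6.
Overall reaction: 3 Sn²⁺(aq) + 2 Cr(s) → 3 Sn(s) + 2 Cr³⁺(aq); Q = [Cr³⁺]^2/[Sn²⁺]^3.
From E = E° − (0.0592/n) log Q: log Q = (E° − E)·n/0.0592 = (+0.57 − (+0.579))·6/0.0592 = -0.9122.
So 3·log[Sn²⁺] = 2·log(0.000604) − log Q = -6.4379 − (-0.9122) = -5.5257; log[Sn²⁺] = -5.5257 / 3 = -1.8419; [Sn²⁺] = 10^(-1.8419) ≈ 0.014 M.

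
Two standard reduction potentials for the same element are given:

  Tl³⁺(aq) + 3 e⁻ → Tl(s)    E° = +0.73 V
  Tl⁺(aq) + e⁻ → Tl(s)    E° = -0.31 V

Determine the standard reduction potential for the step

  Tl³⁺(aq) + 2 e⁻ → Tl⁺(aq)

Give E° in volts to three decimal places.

Sequential free energies add, so n₃E°₃ = n₁E°₁ + n₂E°₂.
With n₃ = 3, and the known step contributing 1×(-0.31) V, the unknown satisfies 2·E° = 3×(+0.73) − 1×(-0.31) = +2.500.
E° = +2.500 / 2 = +1.250 V.

+1.250 V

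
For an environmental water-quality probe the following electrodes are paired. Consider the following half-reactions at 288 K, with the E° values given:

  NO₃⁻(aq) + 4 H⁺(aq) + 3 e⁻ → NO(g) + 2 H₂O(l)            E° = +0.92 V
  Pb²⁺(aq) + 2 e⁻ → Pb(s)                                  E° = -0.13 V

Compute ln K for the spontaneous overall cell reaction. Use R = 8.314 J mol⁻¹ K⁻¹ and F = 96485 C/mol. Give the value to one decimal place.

253.9

Cathode: NO₃⁻/NO; anode: Pb²⁺/Pb. E°cell = (+0.92) − (-0.13) = +1.05 V, with n = 6.
ΔG° = −nFE° = −RT ln K, so ln K = nFE°/(RT) = (6)(96485)(+1.05) / ((8.314)(288)) = 253.862.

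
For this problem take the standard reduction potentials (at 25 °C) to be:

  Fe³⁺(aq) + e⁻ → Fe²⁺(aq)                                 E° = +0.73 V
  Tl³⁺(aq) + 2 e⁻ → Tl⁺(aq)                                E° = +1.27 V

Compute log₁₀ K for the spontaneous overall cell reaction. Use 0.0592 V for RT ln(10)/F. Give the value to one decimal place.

18.2

Cathode: Tl³⁺/Tl⁺; anode: Fe³⁺/Fe²⁺. E°cell = +0.54 V, n = 2.
log K = nE°cell / 0.0592 = (2)(+0.54) / 0.0592 = 18.2.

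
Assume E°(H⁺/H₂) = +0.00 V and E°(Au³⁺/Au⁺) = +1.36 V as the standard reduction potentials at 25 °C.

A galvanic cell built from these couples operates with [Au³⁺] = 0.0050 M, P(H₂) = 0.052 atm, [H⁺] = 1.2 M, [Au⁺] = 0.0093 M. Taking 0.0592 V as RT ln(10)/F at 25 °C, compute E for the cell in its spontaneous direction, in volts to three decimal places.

+1.309 V

Au³⁺/Au⁺ is the cathode (higher E°), H⁺/H₂ the anode: E°cell = +1.36 − (+0.00) = +1.36 V, n = 2.
Overall: Au³⁺(aq) + H₂(g) → Au⁺(aq) + 2 H⁺(aq)
Q = [Au⁺]·[H⁺]^2 / ([Au³⁺]·P(H₂)); log Q = 1.712.
E = E° − (0.0592/n) log Q = +1.36 − (0.0592/2)(1.712) = +1.309 V.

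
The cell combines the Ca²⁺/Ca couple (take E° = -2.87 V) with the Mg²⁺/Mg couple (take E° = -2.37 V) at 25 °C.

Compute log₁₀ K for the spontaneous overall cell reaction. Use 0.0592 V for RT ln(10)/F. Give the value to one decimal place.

16.9

Cathode: Mg²⁺/Mg; anode: Ca²⁺/Ca. E°cell = +0.50 V, n = 2.
log K = nE°cell / 0.0592 = (2)(+0.50) / 0.0592 = 16.9.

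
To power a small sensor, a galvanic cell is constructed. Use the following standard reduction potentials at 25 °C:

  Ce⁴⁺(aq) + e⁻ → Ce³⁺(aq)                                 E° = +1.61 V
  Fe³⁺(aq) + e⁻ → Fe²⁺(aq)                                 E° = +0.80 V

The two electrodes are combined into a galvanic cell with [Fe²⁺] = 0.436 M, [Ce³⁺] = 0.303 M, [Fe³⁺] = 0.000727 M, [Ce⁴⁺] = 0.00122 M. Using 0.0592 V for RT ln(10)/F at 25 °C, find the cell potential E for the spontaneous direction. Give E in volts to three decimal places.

Ce⁴⁺/Ce³⁺ is the cathode (higher E°), Fe³⁺/Fe²⁺ the anode: E°cell = +1.61 − (+0.80) = +0.81 V, n = 1.
Overall: Ce⁴⁺(aq) + Fe²⁺(aq) → Ce³⁺(aq) + Fe³⁺(aq)
Q = [Ce³⁺]·[Fe³⁺] / ([Ce⁴⁺]·[Fe²⁺]); log Q = -0.383.
E = E° − (0.0592/n) log Q = +0.81 − (0.0592/1)(-0.383) = +0.833 V.

+0.833 V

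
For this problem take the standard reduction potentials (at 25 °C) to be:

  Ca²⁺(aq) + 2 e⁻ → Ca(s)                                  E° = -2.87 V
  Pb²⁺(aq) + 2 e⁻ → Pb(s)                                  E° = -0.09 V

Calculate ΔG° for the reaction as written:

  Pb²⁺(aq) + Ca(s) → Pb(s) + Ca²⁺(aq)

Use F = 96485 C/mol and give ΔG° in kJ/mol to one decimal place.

As written, Pb²⁺/Pb is reduced (cathode) and Ca²⁺/Ca is oxidised (anode), so E°cell = (-0.09) − (-2.87) = +2.78 V.
Balancing electrons gives n = 2.
ΔG° = −nFE° = −(2)(96485)(+2.78) = -536,457 J = -536.5 kJ/mol.

-536.5 kJ/mol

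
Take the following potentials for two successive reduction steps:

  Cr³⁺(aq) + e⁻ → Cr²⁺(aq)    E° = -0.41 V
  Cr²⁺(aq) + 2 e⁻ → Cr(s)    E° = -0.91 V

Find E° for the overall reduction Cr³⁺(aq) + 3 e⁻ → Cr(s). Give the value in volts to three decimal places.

Adding the free-energy changes (−nFE°) of the two steps gives −n₃FE°₃ = −n₁FE°₁ − n₂FE°₂.
E°₃ = (1×-0.41 + 2×-0.91) / 3 = (-2.230) / 3 = -0.743 V.
Simply averaging or adding the two E° values would be wrong; the electron-weighted sum is required.

-0.743 V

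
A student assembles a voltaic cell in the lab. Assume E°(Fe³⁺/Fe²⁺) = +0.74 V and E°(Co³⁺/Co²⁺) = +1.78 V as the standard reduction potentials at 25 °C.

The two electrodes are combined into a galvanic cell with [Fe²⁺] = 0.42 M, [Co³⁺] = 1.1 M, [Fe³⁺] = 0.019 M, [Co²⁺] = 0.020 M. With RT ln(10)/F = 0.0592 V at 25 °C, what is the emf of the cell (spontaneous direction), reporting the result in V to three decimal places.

Co³⁺/Co²⁺ is the cathode (higher E°), Fe³⁺/Fe²⁺ the anode: E°cell = +1.78 − (+0.74) = +1.04 V, n = 1.
Overall: Co³⁺(aq) + Fe²⁺(aq) → Co²⁺(aq) + Fe³⁺(aq)
Q = [Co²⁺]·[Fe³⁺] / ([Co³⁺]·[Fe²⁺]); log Q = -3.085.
E = E° − (0.0592/n) log Q = +1.04 − (0.0592/1)(-3.085) = +1.223 V.

+1.223 V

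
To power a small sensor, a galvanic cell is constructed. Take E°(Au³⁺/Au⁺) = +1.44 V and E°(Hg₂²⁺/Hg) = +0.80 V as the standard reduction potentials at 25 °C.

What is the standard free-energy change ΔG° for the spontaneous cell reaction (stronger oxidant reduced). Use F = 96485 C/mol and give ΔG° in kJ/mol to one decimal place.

-123.5 kJ/mol

Au³⁺/Au⁺ (E° = +1.44 V) is the cathode; Hg₂²⁺/Hg (E° = +0.80 V) is the anode, so E°cell = +0.64 V.
Balancing electrons gives n = 2 (lcm of 2 and 2).
ΔG° = −nFE° = −(2)(96485)(+0.64) = -123,501 J = -123.5 kJ/mol.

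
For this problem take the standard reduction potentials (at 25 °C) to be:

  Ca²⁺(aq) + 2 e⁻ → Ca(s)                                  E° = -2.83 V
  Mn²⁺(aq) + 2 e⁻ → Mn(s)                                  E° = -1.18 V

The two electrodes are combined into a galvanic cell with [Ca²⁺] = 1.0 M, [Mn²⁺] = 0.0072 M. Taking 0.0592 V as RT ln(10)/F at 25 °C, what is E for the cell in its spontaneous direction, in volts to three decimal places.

Mn²⁺/Mn is the cathode (higher E°), Ca²⁺/Ca the anode: E°cell = -1.18 − (-2.83) = +1.65 V, n = 2.
Overall: Mn²⁺(aq) + Ca(s) → Mn(s) + Ca²⁺(aq)
Q = [Ca²⁺] / ([Mn²⁺]); log Q = 2.143.
E = E° − (0.0592/n) log Q = +1.65 − (0.0592/2)(2.143) = +1.587 V.

+1.587 V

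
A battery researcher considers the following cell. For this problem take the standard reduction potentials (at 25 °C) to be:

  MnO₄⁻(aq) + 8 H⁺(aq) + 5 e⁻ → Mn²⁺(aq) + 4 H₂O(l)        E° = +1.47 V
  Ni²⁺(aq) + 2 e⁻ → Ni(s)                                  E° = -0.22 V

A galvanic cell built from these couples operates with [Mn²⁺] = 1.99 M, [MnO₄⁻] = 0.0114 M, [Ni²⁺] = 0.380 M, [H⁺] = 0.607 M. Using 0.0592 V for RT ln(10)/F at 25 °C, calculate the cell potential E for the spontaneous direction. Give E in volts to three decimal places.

MnO₄⁻/Mn²⁺ is the cathode (higher E°), Ni²⁺/Ni the anode: E°cell = +1.47 − (-0.22) = +1.69 V, n = 10.
Overall: 2 MnO₄⁻(aq) + 16 H⁺(aq) + 5 Ni(s) → 2 Mn²⁺(aq) + 8 H₂O(l) + 5 Ni²⁺(aq)
Q = [Mn²⁺]^2·[Ni²⁺]^5 / ([MnO₄⁻]^2·[H⁺]^16); log Q = 5.852.
E = E° − (0.0592/n) log Q = +1.69 − (0.0592/10)(5.852) = +1.655 V.

+1.655 V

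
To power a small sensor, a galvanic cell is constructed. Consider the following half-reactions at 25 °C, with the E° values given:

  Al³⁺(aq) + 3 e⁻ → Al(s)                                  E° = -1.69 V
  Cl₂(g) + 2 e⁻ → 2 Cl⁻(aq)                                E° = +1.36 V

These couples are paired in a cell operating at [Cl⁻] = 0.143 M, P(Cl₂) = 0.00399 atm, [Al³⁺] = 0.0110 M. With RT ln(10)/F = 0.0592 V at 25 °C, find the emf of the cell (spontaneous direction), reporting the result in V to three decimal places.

+3.068 V

Cl₂/Cl⁻ is the cathode (higher E°), Al³⁺/Al the anode: E°cell = +1.36 − (-1.69) = +3.05 V, n = 6.
Overall: 3 Cl₂(g) + 2 Al(s) → 6 Cl⁻(aq) + 2 Al³⁺(aq)
Q = [Cl⁻]^6·[Al³⁺]^2 / (P(Cl₂)^3); log Q = -1.788.
E = E° − (0.0592/n) log Q = +3.05 − (0.0592/6)(-1.788) = +3.068 V.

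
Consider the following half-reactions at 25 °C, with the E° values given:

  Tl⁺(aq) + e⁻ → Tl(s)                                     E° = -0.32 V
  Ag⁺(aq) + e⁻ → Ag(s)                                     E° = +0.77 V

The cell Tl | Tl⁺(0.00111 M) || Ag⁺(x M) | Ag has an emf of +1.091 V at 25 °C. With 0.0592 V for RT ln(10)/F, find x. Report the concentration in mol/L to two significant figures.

Ag⁺/Ag is the cathode, Tl⁺/Tl the anode: E°cell = +1.09 V, n = 1.
Overall reaction: Ag⁺(aq) + Tl(s) → Ag(s) + Tl⁺(aq); Q = [Tl⁺]^1/[Ag⁺]^1.
From E = E° − (0.0592/n) log Q: log Q = (E° − E)·n/0.0592 = (+1.09 − (+1.091))·1/0.0592 = -0.0169.
So 1·log[Ag⁺] = 1·log(0.00111) − log Q = -2.9547 − (-0.0169) = -2.9378; [Ag⁺] = 10^(-2.9378) ≈ 0.0012 M.

0.0012 M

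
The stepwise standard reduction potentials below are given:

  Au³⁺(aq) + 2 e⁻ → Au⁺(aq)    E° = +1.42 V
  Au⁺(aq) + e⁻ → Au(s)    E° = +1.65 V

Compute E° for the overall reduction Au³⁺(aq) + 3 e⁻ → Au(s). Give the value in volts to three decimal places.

+1.497 V

Standard free energies of sequential steps add: ΔG°₃ = ΔG°₁ + ΔG°₂, so n₃E°₃ = n₁E°₁ + n₂E°₂.
E°₃ = (2×+1.42 + 1×+1.65) / 3 = (+4.490) / 3 = +1.497 V.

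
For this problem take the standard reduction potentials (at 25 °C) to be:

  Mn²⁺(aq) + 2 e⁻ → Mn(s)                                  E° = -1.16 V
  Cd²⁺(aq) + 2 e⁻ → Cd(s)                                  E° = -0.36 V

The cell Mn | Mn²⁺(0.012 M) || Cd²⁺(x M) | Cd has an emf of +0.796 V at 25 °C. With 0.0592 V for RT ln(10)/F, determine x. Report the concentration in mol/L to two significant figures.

0.0088 M

Cd²⁺/Cd is the cathode, Mn²⁺/Mn the anode: E°cell = +0.80 V, n = 2.
Overall reaction: Cd²⁺(aq) + Mn(s) → Cd(s) + Mn²⁺(aq); Q = [Mn²⁺]^1/[Cd²⁺]^1.
From E = E° − (0.0592/n) log Q: log Q = (E° − E)·n/0.0592 = (+0.80 − (+0.796))·2/0.0592 = 0.1351.
So 1·log[Cd²⁺] = 1·log(0.012) − log Q = -1.9208 − (0.1351) = -2.0559; [Cd²⁺] = 10^(-2.0559) ≈ 0.0088 M.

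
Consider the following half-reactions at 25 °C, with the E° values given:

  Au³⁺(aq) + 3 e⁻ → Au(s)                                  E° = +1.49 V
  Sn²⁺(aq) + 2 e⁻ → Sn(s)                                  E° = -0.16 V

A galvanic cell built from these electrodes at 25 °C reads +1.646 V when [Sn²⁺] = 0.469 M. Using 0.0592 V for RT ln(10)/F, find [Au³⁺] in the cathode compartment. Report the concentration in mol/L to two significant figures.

Au³⁺/Au is the cathode, Sn²⁺/Sn the anode: E°cell = +1.65 V, n = 6.
Overall reaction: 2 Au³⁺(aq) + 3 Sn(s) → 2 Au(s) + 3 Sn²⁺(aq); Q = [Sn²⁺]^3/[Au³⁺]^2.
From E = E° − (0.0592/n) log Q: log Q = (E° − E)·n/0.0592 = (+1.65 − (+1.646))·6/0.0592 = 0.4054.
So 2·log[Au³⁺] = 3·log(0.469) − log Q = -0.9865 − (0.4054) = -1.3919; log[Au³⁺] = -1.3919 / 2 = -0.6959; [Au³⁺] = 10^(-0.6959) ≈ 0.20 M.

0.20 M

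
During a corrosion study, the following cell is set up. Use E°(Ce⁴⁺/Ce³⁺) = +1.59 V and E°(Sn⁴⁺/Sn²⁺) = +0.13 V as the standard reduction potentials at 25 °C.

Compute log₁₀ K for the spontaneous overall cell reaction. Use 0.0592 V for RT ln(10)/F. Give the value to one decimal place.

Cathode: Ce⁴⁺/Ce³⁺; anode: Sn⁴⁺/Sn²⁺. E°cell = +1.46 V, n = 2.
log K = nE°cell / 0.0592 = (2)(+1.46) / 0.0592 = 49.3.

49.3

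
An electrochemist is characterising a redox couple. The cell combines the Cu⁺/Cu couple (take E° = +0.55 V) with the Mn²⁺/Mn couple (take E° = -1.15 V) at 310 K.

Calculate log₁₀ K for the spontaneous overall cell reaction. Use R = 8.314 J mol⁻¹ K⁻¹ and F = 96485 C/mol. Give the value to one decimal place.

55.3

Cathode: Cu⁺/Cu; anode: Mn²⁺/Mn. E°cell = (+0.55) − (-1.15) = +1.70 V, with n = 2.
ΔG° = −nFE° = −RT ln K, so ln K = nFE°/(RT) = (2)(96485)(+1.70) / ((8.314)(310)) = 127.282.
log₁₀ K = 127.282 / ln 10 = 55.3.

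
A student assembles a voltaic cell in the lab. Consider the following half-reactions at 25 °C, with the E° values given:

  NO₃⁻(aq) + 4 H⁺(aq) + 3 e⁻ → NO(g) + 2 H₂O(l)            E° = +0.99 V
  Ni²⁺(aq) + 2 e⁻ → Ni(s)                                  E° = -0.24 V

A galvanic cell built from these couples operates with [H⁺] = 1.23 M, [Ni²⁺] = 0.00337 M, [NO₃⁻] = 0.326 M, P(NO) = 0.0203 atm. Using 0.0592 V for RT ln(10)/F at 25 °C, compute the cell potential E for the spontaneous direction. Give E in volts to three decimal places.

NO₃⁻/NO is the cathode (higher E°), Ni²⁺/Ni the anode: E°cell = +0.99 − (-0.24) = +1.23 V, n = 6.
Overall: 2 NO₃⁻(aq) + 8 H⁺(aq) + 3 Ni(s) → 2 NO(g) + 4 H₂O(l) + 3 Ni²⁺(aq)
Q = P(NO)^2·[Ni²⁺]^3 / ([NO₃⁻]^2·[H⁺]^8); log Q = -10.548.
E = E° − (0.0592/n) log Q = +1.23 − (0.0592/6)(-10.548) = +1.334 V.

+1.334 V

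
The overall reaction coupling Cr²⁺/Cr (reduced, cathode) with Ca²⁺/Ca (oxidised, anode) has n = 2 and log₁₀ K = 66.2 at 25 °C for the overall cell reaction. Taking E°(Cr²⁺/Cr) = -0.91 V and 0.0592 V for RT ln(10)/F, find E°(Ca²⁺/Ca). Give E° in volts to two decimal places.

-2.87 V

E°cell = (0.0592/n)·log K = (0.0592/2)(66.2) = +1.960 V.
Since Cr²⁺/Cr is the cathode and Ca²⁺/Ca the anode, E°cell = E°(Cr²⁺/Cr) − E°(Ca²⁺/Ca).
So E°(Ca²⁺/Ca) = E°(Cr²⁺/Cr) − E°cell = (-0.91) − (+1.960) = -2.87 V.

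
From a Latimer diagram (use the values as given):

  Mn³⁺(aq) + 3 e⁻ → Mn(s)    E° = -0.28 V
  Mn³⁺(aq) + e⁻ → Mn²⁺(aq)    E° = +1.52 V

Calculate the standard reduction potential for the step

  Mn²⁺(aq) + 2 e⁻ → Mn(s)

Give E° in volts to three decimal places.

Sequential free energies add, so n₃E°₃ = n₁E°₁ + n₂E°₂.
With n₃ = 3, and the known step contributing 1×(+1.52) V, the unknown satisfies 2·E° = 3×(-0.28) − 1×(+1.52) = -2.360.
E° = -2.360 / 2 = -1.180 V.

-1.180 V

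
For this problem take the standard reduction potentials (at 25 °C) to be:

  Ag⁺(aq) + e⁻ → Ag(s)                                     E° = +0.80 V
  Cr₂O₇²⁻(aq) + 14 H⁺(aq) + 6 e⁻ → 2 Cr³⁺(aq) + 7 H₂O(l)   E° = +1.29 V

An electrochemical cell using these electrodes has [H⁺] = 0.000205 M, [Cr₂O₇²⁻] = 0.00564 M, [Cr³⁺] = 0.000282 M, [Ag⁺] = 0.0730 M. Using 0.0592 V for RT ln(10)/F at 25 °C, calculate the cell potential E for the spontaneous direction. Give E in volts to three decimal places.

Cr₂O₇²⁻/Cr³⁺ is the cathode (higher E°), Ag⁺/Ag the anode: E°cell = +1.29 − (+0.80) = +0.49 V, n = 6.
Overall: Cr₂O₇²⁻(aq) + 14 H⁺(aq) + 6 Ag(s) → 2 Cr³⁺(aq) + 7 H₂O(l) + 6 Ag⁺(aq)
Q = [Cr³⁺]^2·[Ag⁺]^6 / ([Cr₂O₇²⁻]·[H⁺]^14); log Q = 39.965.
E = E° − (0.0592/n) log Q = +0.49 − (0.0592/6)(39.965) = +0.096 V.

+0.096 V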